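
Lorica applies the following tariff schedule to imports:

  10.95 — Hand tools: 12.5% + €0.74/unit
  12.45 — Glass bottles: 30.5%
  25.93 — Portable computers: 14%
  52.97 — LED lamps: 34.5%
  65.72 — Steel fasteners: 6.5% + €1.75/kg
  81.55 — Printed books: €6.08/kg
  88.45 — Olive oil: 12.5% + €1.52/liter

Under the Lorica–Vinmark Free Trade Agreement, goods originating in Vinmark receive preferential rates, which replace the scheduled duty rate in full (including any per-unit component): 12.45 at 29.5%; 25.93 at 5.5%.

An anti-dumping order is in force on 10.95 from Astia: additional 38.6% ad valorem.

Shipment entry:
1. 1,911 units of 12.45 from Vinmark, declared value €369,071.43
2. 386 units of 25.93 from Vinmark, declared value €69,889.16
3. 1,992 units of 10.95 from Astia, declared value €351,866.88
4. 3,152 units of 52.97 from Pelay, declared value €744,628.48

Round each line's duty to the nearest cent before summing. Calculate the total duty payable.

€550,894.86

Line 1 (12.45, Vinmark, 1,911 units, €369,071.43):
Base rate for 12.45 is 30.5%.
Origin Vinmark qualifies under the Lorica–Vinmark agreement and 12.45 is covered: preferential rate 29.5% applies instead.
Duty = €369,071.43 × 29.5% = €108,876.07.
Line 2 (25.93, Vinmark, 386 units, €69,889.16):
Base rate for 25.93 is 14%.
Origin Vinmark qualifies under the Lorica–Vinmark agreement and 25.93 is covered: preferential rate 5.5% applies instead.
Duty = €69,889.16 × 5.5% = €3,843.90.
Line 3 (10.95, Astia, 1,992 units, €351,866.88):
Base rate for 10.95 is 12.5% + €0.74/unit.
Additional duty on 10.95 from Astia: +38.6%. Applied ad valorem rate: 12.5% + 38.6% = 51.1%.
Duty = €351,866.88 × 51.1% + 1,992 × €0.74 = €181,278.06.
Line 4 (52.97, Pelay, 3,152 units, €744,628.48):
Base rate for 52.97 is 34.5%.
Duty = €744,628.48 × 34.5% = €256,896.83.
Total = €108,876.07 + €3,843.90 + €181,278.06 + €256,896.83 = €550,894.86.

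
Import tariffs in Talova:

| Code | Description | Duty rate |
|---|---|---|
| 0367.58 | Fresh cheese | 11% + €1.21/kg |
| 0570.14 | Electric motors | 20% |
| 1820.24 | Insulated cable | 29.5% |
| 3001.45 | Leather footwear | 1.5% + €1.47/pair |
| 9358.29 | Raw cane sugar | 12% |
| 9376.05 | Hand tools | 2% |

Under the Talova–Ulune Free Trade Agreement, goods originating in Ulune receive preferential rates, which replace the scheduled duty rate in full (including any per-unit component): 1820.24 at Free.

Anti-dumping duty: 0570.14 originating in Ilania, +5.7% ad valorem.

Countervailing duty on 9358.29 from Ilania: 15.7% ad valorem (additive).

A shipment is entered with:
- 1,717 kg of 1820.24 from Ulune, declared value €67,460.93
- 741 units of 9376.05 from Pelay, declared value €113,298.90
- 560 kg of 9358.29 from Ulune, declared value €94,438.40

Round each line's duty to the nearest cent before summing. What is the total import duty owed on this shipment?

€13,598.59

Line 1 (1820.24, Ulune, 1,717 kg, €67,460.93):
Base rate for 1820.24 is 29.5%.
Origin Ulune qualifies under the Talova–Ulune agreement and 1820.24 is covered: preferential rate Free applies instead.
Duty = €67,460.93 × 0% = €0.00.
Line 2 (9376.05, Pelay, 741 units, €113,298.90):
Base rate for 9376.05 is 2%.
Duty = €113,298.90 × 2% = €2,265.98.
Line 3 (9358.29, Ulune, 560 kg, €94,438.40):
Base rate for 9358.29 is 12%.
Origin Ulune is the FTA partner but 9358.29 is not on the preference list; base rate stands.
The additional-duty order on 9358.29 targets Ilania, not Ulune; it does not apply.
Duty = €94,438.40 × 12% = €11,332.61.
Total = €0.00 + €2,265.98 + €11,332.61 = €13,598.59.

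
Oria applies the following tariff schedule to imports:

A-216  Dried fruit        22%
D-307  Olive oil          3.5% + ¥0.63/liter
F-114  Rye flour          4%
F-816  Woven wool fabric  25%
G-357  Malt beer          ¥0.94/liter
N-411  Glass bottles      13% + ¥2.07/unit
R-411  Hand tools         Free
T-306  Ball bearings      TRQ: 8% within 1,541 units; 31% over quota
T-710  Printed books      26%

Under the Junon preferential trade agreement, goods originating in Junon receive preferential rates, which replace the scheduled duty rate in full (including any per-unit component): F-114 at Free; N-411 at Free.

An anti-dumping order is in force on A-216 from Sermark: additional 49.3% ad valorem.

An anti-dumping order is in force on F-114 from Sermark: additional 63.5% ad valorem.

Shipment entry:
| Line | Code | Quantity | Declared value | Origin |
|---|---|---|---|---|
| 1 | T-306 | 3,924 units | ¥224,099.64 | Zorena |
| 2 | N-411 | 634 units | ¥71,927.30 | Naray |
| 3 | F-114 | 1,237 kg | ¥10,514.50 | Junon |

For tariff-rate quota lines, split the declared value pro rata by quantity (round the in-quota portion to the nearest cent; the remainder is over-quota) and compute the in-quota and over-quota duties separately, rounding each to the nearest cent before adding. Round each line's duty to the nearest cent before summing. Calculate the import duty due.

¥59,892.32

Line 1 (T-306, Zorena, 3,924 units, ¥224,099.64):
Code T-306 is under a tariff-rate quota (threshold 1,541 units). In-quota: 1,541 units at 8%; over-quota: 2,383 units at 31%.
Pro-rata value split: in-quota = ¥224,099.64 × 1,541/3,924 = ¥88,006.51; over-quota = ¥224,099.64 − ¥88,006.51 = ¥136,093.13.
In-quota duty = ¥88,006.51 × 8% = ¥7,040.52. Over-quota duty = ¥136,093.13 × 31% = ¥42,188.87.
Line duty = ¥7,040.52 + ¥42,188.87 = ¥49,229.39.
Line 2 (N-411, Naray, 634 units, ¥71,927.30):
Base rate for N-411 is 13% + ¥2.07/unit.
N-411 has an FTA preferential rate, but origin Naray is not Junon; base rate stands.
Duty = ¥71,927.30 × 13% + 634 × ¥2.07 = ¥10,662.93.
Line 3 (F-114, Junon, 1,237 kg, ¥10,514.50):
Base rate for F-114 is 4%.
Origin Junon qualifies under the Oria–Junon agreement and F-114 is covered: preferential rate Free applies instead.
The additional-duty order on F-114 targets Sermark, not Junon; it does not apply.
Duty = ¥10,514.50 × 0% = ¥0.00.
Total = ¥49,229.39 + ¥10,662.93 + ¥0.00 = ¥59,892.32.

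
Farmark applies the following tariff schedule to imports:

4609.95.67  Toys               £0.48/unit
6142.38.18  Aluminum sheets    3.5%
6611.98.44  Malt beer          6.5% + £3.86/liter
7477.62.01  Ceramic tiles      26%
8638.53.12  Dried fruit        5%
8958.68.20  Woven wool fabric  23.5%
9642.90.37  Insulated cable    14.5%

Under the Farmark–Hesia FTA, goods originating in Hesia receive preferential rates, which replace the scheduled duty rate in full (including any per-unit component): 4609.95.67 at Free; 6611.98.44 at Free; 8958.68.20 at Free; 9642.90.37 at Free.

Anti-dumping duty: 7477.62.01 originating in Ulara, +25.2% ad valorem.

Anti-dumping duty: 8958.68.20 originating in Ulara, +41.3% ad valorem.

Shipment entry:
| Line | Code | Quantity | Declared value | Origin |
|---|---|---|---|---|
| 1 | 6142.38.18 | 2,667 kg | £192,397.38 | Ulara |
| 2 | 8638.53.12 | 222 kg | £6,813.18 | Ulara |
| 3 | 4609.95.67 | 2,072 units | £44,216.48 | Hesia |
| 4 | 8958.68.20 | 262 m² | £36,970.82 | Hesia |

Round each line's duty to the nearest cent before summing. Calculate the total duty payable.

Line 1 (6142.38.18, Ulara, 2,667 kg, £192,397.38):
Base rate for 6142.38.18 is 3.5%.
Duty = £192,397.38 × 3.5% = £6,733.91.
Line 2 (8638.53.12, Ulara, 222 kg, £6,813.18):
Base rate for 8638.53.12 is 5%.
Duty = £6,813.18 × 5% = £340.66.
Line 3 (4609.95.67, Hesia, 2,072 units, £44,216.48):
Base rate for 4609.95.67 is £0.48/unit.
Origin Hesia qualifies under the Farmark–Hesia agreement and 4609.95.67 is covered: preferential rate Free applies instead.
Duty = £44,216.48 × 0% = £0.00.
Line 4 (8958.68.20, Hesia, 262 m², £36,970.82):
Base rate for 8958.68.20 is 23.5%.
Origin Hesia qualifies under the Farmark–Hesia agreement and 8958.68.20 is covered: preferential rate Free applies instead.
The additional-duty order on 8958.68.20 targets Ulara, not Hesia; it does not apply.
Duty = £36,970.82 × 0% = £0.00.
Total = £6,733.91 + £340.66 + £0.00 + £0.00 = £7,074.57.

£7,074.57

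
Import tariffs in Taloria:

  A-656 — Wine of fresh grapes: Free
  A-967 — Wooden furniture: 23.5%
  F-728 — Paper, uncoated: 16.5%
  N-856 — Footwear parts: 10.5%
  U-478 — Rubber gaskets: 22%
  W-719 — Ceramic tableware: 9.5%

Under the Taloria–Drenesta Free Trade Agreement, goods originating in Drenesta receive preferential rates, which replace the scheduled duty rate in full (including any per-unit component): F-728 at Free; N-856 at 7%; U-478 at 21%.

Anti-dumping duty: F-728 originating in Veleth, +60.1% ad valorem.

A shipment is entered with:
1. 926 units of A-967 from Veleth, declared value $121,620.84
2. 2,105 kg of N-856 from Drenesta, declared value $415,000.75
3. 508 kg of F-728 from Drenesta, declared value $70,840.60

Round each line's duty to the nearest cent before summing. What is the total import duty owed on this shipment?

$57,630.95

Line 1 (A-967, Veleth, 926 units, $121,620.84):
Base rate for A-967 is 23.5%.
Duty = $121,620.84 × 23.5% = $28,580.90.
Line 2 (N-856, Drenesta, 2,105 kg, $415,000.75):
Base rate for N-856 is 10.5%.
Origin Drenesta qualifies under the Taloria–Drenesta agreement and N-856 is covered: preferential rate 7% applies instead.
Duty = $415,000.75 × 7% = $29,050.05.
Line 3 (F-728, Drenesta, 508 kg, $70,840.60):
Base rate for F-728 is 16.5%.
Origin Drenesta qualifies under the Taloria–Drenesta agreement and F-728 is covered: preferential rate Free applies instead.
The additional-duty order on F-728 targets Veleth, not Drenesta; it does not apply.
Duty = $70,840.60 × 0% = $0.00.
Total = $28,580.90 + $29,050.05 + $0.00 = $57,630.95.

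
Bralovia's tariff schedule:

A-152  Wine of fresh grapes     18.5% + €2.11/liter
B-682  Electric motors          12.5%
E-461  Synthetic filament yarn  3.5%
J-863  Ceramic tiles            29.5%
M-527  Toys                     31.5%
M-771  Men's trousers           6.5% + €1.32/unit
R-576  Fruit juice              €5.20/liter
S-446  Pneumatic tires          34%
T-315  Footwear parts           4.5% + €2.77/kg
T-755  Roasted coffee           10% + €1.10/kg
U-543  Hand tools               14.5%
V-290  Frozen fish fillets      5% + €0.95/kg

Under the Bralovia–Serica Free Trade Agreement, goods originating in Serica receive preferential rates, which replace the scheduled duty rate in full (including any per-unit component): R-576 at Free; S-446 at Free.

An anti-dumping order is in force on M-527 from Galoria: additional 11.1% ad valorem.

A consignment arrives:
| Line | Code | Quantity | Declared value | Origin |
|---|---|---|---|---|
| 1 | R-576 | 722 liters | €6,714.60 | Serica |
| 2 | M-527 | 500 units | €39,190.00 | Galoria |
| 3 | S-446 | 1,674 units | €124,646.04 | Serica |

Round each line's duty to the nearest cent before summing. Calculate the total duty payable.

€16,694.94

Line 1 (R-576, Serica, 722 liters, €6,714.60):
Base rate for R-576 is €5.20/liter.
Origin Serica qualifies under the Bralovia–Serica agreement and R-576 is covered: preferential rate Free applies instead.
Duty = €6,714.60 × 0% = €0.00.
Line 2 (M-527, Galoria, 500 units, €39,190.00):
Base rate for M-527 is 31.5%.
Additional duty on M-527 from Galoria: +11.1%. Applied ad valorem rate: 31.5% + 11.1% = 42.6%.
Duty = €39,190.00 × 42.6% = €16,694.94.
Line 3 (S-446, Serica, 1,674 units, €124,646.04):
Base rate for S-446 is 34%.
Origin Serica qualifies under the Bralovia–Serica agreement and S-446 is covered: preferential rate Free applies instead.
Duty = €124,646.04 × 0% = €0.00.
Total = €0.00 + €16,694.94 + €0.00 = €16,694.94.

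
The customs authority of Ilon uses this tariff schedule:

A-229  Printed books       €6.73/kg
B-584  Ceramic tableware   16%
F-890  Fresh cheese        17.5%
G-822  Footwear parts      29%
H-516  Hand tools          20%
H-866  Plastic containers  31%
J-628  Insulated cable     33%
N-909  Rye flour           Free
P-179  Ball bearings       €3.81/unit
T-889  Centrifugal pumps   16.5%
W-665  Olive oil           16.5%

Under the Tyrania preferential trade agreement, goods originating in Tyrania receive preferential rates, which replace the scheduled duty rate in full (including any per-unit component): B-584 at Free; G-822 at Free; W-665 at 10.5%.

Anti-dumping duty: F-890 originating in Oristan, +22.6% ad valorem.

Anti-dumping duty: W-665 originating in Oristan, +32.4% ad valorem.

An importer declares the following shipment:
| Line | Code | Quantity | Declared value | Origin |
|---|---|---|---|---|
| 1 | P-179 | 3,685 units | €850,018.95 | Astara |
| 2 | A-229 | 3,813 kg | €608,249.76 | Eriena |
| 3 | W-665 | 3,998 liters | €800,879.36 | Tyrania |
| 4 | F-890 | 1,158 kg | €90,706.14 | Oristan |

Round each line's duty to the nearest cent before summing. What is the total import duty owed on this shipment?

Line 1 (P-179, Astara, 3,685 units, €850,018.95):
Base rate for P-179 is €3.81/unit.
Duty = 3,685 × €3.81 = €14,039.85.
Line 2 (A-229, Eriena, 3,813 kg, €608,249.76):
Base rate for A-229 is €6.73/kg.
Duty = 3,813 × €6.73 = €25,661.49.
Line 3 (W-665, Tyrania, 3,998 liters, €800,879.36):
Base rate for W-665 is 16.5%.
Origin Tyrania qualifies under the Ilon–Tyrania agreement and W-665 is covered: preferential rate 10.5% applies instead.
The additional-duty order on W-665 targets Oristan, not Tyrania; it does not apply.
Duty = €800,879.36 × 10.5% = €84,092.33.
Line 4 (F-890, Oristan, 1,158 kg, €90,706.14):
Base rate for F-890 is 17.5%.
Additional duty on F-890 from Oristan: +22.6%. Applied ad valorem rate: 17.5% + 22.6% = 40.1%.
Duty = €90,706.14 × 40.1% = €36,373.16.
Total = €14,039.85 + €25,661.49 + €84,092.33 + €36,373.16 = €160,166.83.

€160,166.83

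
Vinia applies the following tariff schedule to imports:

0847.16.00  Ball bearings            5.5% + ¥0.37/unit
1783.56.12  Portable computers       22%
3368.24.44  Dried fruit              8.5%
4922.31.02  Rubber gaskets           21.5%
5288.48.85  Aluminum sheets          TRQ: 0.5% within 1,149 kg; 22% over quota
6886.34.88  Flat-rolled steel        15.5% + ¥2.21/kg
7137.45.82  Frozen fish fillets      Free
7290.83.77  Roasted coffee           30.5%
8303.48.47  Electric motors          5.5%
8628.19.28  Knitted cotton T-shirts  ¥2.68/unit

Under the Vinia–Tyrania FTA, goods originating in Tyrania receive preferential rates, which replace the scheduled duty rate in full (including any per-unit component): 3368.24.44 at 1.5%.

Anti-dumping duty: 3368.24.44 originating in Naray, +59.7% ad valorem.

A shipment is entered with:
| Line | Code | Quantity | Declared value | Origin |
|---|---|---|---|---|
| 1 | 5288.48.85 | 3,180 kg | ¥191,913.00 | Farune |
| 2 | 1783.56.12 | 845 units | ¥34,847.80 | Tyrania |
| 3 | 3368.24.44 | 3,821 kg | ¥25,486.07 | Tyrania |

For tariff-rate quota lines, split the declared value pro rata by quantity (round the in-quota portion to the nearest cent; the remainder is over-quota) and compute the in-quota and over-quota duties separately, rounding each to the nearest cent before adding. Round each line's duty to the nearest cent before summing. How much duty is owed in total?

¥35,361.11

Line 1 (5288.48.85, Farune, 3,180 kg, ¥191,913.00):
Code 5288.48.85 is under a tariff-rate quota (threshold 1,149 kg). In-quota: 1,149 kg at 0.5%; over-quota: 2,031 kg at 22%.
Pro-rata value split: in-quota = ¥191,913.00 × 1,149/3,180 = ¥69,342.15; over-quota = ¥191,913.00 − ¥69,342.15 = ¥122,570.85.
In-quota duty = ¥69,342.15 × 0.5% = ¥346.71. Over-quota duty = ¥122,570.85 × 22% = ¥26,965.59.
Line duty = ¥346.71 + ¥26,965.59 = ¥27,312.30.
Line 2 (1783.56.12, Tyrania, 845 units, ¥34,847.80):
Base rate for 1783.56.12 is 22%.
Origin Tyrania is the FTA partner but 1783.56.12 is not on the preference list; base rate stands.
Duty = ¥34,847.80 × 22% = ¥7,666.52.
Line 3 (3368.24.44, Tyrania, 3,821 kg, ¥25,486.07):
Base rate for 3368.24.44 is 8.5%.
Origin Tyrania qualifies under the Vinia–Tyrania agreement and 3368.24.44 is covered: preferential rate 1.5% applies instead.
The additional-duty order on 3368.24.44 targets Naray, not Tyrania; it does not apply.
Duty = ¥25,486.07 × 1.5% = ¥382.29.
Total = ¥27,312.30 + ¥7,666.52 + ¥382.29 = ¥35,361.11.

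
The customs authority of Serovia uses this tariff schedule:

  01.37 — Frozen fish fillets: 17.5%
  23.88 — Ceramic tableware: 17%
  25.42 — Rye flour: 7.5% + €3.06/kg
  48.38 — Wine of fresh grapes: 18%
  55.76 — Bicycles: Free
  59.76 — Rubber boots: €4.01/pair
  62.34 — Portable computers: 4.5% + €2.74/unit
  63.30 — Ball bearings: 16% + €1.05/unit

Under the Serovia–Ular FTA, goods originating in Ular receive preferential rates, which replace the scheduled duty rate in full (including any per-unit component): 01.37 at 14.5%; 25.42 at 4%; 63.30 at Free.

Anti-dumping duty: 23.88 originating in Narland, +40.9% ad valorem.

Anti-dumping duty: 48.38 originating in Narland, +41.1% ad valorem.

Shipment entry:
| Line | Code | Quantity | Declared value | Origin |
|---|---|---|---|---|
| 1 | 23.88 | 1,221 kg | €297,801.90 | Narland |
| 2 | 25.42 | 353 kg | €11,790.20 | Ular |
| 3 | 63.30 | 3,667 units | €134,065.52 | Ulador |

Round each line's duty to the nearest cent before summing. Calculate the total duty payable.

€198,199.74

Line 1 (23.88, Narland, 1,221 kg, €297,801.90):
Base rate for 23.88 is 17%.
Additional duty on 23.88 from Narland: +40.9%. Applied ad valorem rate: 17% + 40.9% = 57.9%.
Duty = €297,801.90 × 57.9% = €172,427.30.
Line 2 (25.42, Ular, 353 kg, €11,790.20):
Base rate for 25.42 is 7.5% + €3.06/kg.
Origin Ular qualifies under the Serovia–Ular agreement and 25.42 is covered: preferential rate 4% applies instead.
Duty = €11,790.20 × 4% = €471.61.
Line 3 (63.30, Ulador, 3,667 units, €134,065.52):
Base rate for 63.30 is 16% + €1.05/unit.
63.30 has an FTA preferential rate, but origin Ulador is not Ular; base rate stands.
Duty = €134,065.52 × 16% + 3,667 × €1.05 = €25,300.83.
Total = €172,427.30 + €471.61 + €25,300.83 = €198,199.74.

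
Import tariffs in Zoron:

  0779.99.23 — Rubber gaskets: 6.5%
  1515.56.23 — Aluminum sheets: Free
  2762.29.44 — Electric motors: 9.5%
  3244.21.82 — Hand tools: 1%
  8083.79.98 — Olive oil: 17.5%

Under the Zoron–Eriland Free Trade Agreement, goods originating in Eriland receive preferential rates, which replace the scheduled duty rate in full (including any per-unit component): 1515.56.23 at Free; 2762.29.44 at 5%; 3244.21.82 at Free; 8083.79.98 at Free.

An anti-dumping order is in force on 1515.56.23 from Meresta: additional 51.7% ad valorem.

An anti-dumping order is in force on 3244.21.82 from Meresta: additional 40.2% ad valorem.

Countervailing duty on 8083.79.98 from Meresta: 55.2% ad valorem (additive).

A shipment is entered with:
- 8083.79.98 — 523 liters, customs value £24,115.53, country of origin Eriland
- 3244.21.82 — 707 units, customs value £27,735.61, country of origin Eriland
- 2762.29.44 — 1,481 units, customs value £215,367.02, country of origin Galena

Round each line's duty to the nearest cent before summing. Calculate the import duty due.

Line 1 (8083.79.98, Eriland, 523 liters, £24,115.53):
Base rate for 8083.79.98 is 17.5%.
Origin Eriland qualifies under the Zoron–Eriland agreement and 8083.79.98 is covered: preferential rate Free applies instead.
The additional-duty order on 8083.79.98 targets Meresta, not Eriland; it does not apply.
Duty = £24,115.53 × 0% = £0.00.
Line 2 (3244.21.82, Eriland, 707 units, £27,735.61):
Base rate for 3244.21.82 is 1%.
Origin Eriland qualifies under the Zoron–Eriland agreement and 3244.21.82 is covered: preferential rate Free applies instead.
The additional-duty order on 3244.21.82 targets Meresta, not Eriland; it does not apply.
Duty = £27,735.61 × 0% = £0.00.
Line 3 (2762.29.44, Galena, 1,481 units, £215,367.02):
Base rate for 2762.29.44 is 9.5%.
2762.29.44 has an FTA preferential rate, but origin Galena is not Eriland; base rate stands.
Duty = £215,367.02 × 9.5% = £20,459.87.
Total = £0.00 + £0.00 + £20,459.87 = £20,459.87.

£20,459.87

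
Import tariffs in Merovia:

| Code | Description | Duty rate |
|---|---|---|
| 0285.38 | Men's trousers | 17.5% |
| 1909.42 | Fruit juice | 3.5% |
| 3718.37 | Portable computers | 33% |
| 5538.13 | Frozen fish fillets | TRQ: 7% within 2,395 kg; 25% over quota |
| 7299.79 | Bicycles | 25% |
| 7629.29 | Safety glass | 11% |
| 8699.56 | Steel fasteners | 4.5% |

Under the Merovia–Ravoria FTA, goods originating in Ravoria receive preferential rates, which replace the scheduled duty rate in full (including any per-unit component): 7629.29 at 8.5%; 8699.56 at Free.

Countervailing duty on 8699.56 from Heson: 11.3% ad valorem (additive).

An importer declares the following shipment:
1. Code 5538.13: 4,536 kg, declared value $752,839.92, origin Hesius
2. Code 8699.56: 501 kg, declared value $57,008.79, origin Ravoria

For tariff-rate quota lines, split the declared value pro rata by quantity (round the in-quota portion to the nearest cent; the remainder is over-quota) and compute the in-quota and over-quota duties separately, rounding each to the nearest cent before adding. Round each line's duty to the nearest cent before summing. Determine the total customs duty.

$116,660.31

Line 1 (5538.13, Hesius, 4,536 kg, $752,839.92):
Code 5538.13 is under a tariff-rate quota (threshold 2,395 kg). In-quota: 2,395 kg at 7%; over-quota: 2,141 kg at 25%.
Pro-rata value split: in-quota = $752,839.92 × 2,395/4,536 = $397,498.15; over-quota = $752,839.92 − $397,498.15 = $355,341.77.
In-quota duty = $397,498.15 × 7% = $27,824.87. Over-quota duty = $355,341.77 × 25% = $88,835.44.
Line duty = $27,824.87 + $88,835.44 = $116,660.31.
Line 2 (8699.56, Ravoria, 501 kg, $57,008.79):
Base rate for 8699.56 is 4.5%.
Origin Ravoria qualifies under the Merovia–Ravoria agreement and 8699.56 is covered: preferential rate Free applies instead.
The additional-duty order on 8699.56 targets Heson, not Ravoria; it does not apply.
Duty = $57,008.79 × 0% = $0.00.
Total = $116,660.31 + $0.00 = $116,660.31.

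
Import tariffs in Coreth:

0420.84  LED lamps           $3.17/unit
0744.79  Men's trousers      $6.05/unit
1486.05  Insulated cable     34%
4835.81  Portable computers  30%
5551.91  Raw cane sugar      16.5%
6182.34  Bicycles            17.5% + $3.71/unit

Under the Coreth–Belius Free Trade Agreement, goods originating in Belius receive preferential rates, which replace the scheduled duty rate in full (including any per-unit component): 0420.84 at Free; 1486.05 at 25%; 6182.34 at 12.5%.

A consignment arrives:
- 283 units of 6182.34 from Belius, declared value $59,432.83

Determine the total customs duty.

$7,429.10

Line 1 (6182.34, Belius, 283 units, $59,432.83):
Base rate for 6182.34 is 17.5% + $3.71/unit.
Origin Belius qualifies under the Coreth–Belius agreement and 6182.34 is covered: preferential rate 12.5% applies instead.
Duty = $59,432.83 × 12.5% = $7,429.10.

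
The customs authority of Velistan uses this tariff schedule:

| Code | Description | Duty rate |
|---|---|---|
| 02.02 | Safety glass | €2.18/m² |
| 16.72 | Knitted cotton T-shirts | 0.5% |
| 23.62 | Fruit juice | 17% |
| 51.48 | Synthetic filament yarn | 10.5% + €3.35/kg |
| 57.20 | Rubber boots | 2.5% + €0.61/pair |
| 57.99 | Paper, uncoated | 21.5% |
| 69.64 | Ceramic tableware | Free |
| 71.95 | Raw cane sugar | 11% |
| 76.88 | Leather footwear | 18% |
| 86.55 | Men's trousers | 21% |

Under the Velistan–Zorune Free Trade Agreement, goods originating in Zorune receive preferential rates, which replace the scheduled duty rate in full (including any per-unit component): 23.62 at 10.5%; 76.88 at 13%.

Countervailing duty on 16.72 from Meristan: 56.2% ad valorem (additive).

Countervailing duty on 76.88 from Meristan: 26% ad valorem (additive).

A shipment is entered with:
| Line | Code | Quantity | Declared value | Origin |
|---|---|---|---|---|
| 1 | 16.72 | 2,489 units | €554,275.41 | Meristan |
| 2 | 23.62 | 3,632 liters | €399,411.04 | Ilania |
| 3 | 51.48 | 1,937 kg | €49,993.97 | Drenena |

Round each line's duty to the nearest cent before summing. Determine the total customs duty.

Line 1 (16.72, Meristan, 2,489 units, €554,275.41):
Base rate for 16.72 is 0.5%.
Additional duty on 16.72 from Meristan: +56.2%. Applied ad valorem rate: 0.5% + 56.2% = 56.7%.
Duty = €554,275.41 × 56.7% = €314,274.16.
Line 2 (23.62, Ilania, 3,632 liters, €399,411.04):
Base rate for 23.62 is 17%.
23.62 has an FTA preferential rate, but origin Ilania is not Zorune; base rate stands.
Duty = €399,411.04 × 17% = €67,899.88.
Line 3 (51.48, Drenena, 1,937 kg, €49,993.97):
Base rate for 51.48 is 10.5% + €3.35/kg.
Duty = €49,993.97 × 10.5% + 1,937 × €3.35 = €11,738.32.
Total = €314,274.16 + €67,899.88 + €11,738.32 = €393,912.36.

€393,912.36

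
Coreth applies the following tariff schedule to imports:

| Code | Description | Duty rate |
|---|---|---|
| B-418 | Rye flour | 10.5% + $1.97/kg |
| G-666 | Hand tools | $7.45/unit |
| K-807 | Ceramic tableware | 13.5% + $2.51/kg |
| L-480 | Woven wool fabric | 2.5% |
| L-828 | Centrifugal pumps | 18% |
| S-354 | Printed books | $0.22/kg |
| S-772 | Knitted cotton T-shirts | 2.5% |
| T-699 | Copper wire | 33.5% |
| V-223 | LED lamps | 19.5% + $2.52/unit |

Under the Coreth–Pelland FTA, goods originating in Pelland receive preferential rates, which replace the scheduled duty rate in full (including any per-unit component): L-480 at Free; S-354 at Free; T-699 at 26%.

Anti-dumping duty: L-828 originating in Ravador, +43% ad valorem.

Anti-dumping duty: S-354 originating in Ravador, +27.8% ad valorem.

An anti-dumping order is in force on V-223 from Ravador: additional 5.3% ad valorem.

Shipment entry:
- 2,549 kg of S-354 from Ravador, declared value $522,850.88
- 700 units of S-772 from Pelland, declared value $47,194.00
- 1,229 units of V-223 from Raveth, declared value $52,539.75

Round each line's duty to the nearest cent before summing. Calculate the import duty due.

Line 1 (S-354, Ravador, 2,549 kg, $522,850.88):
Base rate for S-354 is $0.22/kg.
S-354 has an FTA preferential rate, but origin Ravador is not Pelland; base rate stands.
Additional duty on S-354 from Ravador: +27.8% ad valorem. Applied ad valorem rate = 27.8%.
Duty = $522,850.88 × 27.8% + 2,549 × $0.22 = $145,913.32.
Line 2 (S-772, Pelland, 700 units, $47,194.00):
Base rate for S-772 is 2.5%.
Origin Pelland is the FTA partner but S-772 is not on the preference list; base rate stands.
Duty = $47,194.00 × 2.5% = $1,179.85.
Line 3 (V-223, Raveth, 1,229 units, $52,539.75):
Base rate for V-223 is 19.5% + $2.52/unit.
The additional-duty order on V-223 targets Ravador, not Raveth; it does not apply.
Duty = $52,539.75 × 19.5% + 1,229 × $2.52 = $13,342.33.
Total = $145,913.32 + $1,179.85 + $13,342.33 = $160,435.50.

$160,435.50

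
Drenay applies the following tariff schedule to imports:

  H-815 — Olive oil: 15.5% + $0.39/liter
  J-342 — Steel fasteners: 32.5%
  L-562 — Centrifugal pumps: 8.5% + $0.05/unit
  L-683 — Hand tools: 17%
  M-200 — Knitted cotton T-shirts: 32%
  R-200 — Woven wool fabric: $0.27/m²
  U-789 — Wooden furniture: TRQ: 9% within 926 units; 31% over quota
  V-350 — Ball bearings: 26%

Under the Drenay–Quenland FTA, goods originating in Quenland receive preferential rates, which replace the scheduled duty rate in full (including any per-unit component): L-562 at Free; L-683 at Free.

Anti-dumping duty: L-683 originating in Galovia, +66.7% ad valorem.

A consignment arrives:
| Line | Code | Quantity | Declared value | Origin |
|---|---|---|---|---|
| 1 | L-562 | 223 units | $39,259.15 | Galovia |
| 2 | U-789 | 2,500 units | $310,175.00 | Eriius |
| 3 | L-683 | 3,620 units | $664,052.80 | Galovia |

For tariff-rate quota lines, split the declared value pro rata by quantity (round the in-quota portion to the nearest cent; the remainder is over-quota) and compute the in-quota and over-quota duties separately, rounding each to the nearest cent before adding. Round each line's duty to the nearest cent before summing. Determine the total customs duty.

$630,039.08

Line 1 (L-562, Galovia, 223 units, $39,259.15):
Base rate for L-562 is 8.5% + $0.05/unit.
L-562 has an FTA preferential rate, but origin Galovia is not Quenland; base rate stands.
Duty = $39,259.15 × 8.5% + 223 × $0.05 = $3,348.18.
Line 2 (U-789, Eriius, 2,500 units, $310,175.00):
Code U-789 is under a tariff-rate quota (threshold 926 units). In-quota: 926 units at 9%; over-quota: 1,574 units at 31%.
Pro-rata value split: in-quota = $310,175.00 × 926/2,500 = $114,888.82; over-quota = $310,175.00 − $114,888.82 = $195,286.18.
In-quota duty = $114,888.82 × 9% = $10,339.99. Over-quota duty = $195,286.18 × 31% = $60,538.72.
Line duty = $10,339.99 + $60,538.72 = $70,878.71.
Line 3 (L-683, Galovia, 3,620 units, $664,052.80):
Base rate for L-683 is 17%.
L-683 has an FTA preferential rate, but origin Galovia is not Quenland; base rate stands.
Additional duty on L-683 from Galovia: +66.7%. Applied ad valorem rate: 17% + 66.7% = 83.7%.
Duty = $664,052.80 × 83.7% = $555,812.19.
Total = $3,348.18 + $70,878.71 + $555,812.19 = $630,039.08.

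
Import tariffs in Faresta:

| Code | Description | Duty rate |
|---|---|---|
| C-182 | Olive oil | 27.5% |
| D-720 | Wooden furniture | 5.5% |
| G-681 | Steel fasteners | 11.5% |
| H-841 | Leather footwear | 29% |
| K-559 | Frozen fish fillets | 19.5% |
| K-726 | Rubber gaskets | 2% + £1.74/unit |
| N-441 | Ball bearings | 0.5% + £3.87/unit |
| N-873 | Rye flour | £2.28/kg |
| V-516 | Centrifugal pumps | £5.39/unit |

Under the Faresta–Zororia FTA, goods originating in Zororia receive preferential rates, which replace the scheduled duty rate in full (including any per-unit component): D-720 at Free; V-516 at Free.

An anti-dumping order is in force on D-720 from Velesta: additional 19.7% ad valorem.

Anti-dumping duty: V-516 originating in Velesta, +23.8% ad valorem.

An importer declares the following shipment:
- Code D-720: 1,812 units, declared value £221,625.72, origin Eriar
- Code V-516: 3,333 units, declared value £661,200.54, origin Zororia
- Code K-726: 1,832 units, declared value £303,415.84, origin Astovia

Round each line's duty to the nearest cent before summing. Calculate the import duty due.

Line 1 (D-720, Eriar, 1,812 units, £221,625.72):
Base rate for D-720 is 5.5%.
D-720 has an FTA preferential rate, but origin Eriar is not Zororia; base rate stands.
The additional-duty order on D-720 targets Velesta, not Eriar; it does not apply.
Duty = £221,625.72 × 5.5% = £12,189.41.
Line 2 (V-516, Zororia, 3,333 units, £661,200.54):
Base rate for V-516 is £5.39/unit.
Origin Zororia qualifies under the Faresta–Zororia agreement and V-516 is covered: preferential rate Free applies instead.
The additional-duty order on V-516 targets Velesta, not Zororia; it does not apply.
Duty = £661,200.54 × 0% = £0.00.
Line 3 (K-726, Astovia, 1,832 units, £303,415.84):
Base rate for K-726 is 2% + £1.74/unit.
Duty = £303,415.84 × 2% + 1,832 × £1.74 = £9,256.00.
Total = £12,189.41 + £0.00 + £9,256.00 = £21,445.41.

£21,445.41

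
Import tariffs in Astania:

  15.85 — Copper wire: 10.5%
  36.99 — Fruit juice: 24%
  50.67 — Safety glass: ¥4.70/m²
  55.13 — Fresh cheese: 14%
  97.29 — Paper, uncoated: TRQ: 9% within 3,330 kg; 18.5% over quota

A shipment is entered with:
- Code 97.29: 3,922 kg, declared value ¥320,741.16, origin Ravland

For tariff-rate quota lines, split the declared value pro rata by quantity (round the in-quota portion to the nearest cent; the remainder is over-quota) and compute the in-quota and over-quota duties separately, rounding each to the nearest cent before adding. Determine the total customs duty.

Line 1 (97.29, Ravland, 3,922 kg, ¥320,741.16):
Code 97.29 is under a tariff-rate quota (threshold 3,330 kg). In-quota: 3,330 kg at 9%; over-quota: 592 kg at 18.5%.
Pro-rata value split: in-quota = ¥320,741.16 × 3,330/3,922 = ¥272,327.40; over-quota = ¥320,741.16 − ¥272,327.40 = ¥48,413.76.
In-quota duty = ¥272,327.40 × 9% = ¥24,509.47. Over-quota duty = ¥48,413.76 × 18.5% = ¥8,956.55.
Line duty = ¥24,509.47 + ¥8,956.55 = ¥33,466.02.

¥33,466.02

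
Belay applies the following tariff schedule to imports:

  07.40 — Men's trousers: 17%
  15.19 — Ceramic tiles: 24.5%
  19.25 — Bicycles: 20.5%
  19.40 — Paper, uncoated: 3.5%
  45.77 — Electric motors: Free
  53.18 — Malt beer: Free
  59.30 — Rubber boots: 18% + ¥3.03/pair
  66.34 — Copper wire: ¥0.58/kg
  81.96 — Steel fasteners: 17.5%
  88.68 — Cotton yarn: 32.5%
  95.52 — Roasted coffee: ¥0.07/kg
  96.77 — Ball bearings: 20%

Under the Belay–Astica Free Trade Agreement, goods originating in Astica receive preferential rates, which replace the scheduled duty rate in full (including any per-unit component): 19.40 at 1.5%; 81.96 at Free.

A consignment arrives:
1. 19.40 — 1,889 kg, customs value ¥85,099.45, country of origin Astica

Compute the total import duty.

¥1,276.49

Line 1 (19.40, Astica, 1,889 kg, ¥85,099.45):
Base rate for 19.40 is 3.5%.
Origin Astica qualifies under the Belay–Astica agreement and 19.40 is covered: preferential rate 1.5% applies instead.
Duty = ¥85,099.45 × 1.5% = ¥1,276.49.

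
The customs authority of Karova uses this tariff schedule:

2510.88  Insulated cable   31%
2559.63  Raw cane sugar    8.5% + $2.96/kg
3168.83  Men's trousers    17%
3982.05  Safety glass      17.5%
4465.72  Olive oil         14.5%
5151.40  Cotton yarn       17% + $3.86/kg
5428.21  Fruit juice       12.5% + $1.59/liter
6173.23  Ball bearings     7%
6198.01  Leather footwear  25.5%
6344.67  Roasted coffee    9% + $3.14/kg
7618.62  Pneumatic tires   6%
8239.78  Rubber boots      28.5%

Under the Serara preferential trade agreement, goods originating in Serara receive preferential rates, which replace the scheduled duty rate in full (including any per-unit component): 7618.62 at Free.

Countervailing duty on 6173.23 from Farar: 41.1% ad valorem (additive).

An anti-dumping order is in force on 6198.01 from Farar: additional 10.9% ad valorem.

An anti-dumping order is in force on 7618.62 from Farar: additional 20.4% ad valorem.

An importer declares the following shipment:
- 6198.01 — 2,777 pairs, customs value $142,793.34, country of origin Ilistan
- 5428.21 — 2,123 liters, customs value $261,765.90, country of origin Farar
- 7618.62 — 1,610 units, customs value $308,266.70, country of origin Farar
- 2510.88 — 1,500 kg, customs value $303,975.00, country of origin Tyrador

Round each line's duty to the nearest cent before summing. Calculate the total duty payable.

Line 1 (6198.01, Ilistan, 2,777 pairs, $142,793.34):
Base rate for 6198.01 is 25.5%.
The additional-duty order on 6198.01 targets Farar, not Ilistan; it does not apply.
Duty = $142,793.34 × 25.5% = $36,412.30.
Line 2 (5428.21, Farar, 2,123 liters, $261,765.90):
Base rate for 5428.21 is 12.5% + $1.59/liter.
Duty = $261,765.90 × 12.5% + 2,123 × $1.59 = $36,096.31.
Line 3 (7618.62, Farar, 1,610 units, $308,266.70):
Base rate for 7618.62 is 6%.
7618.62 has an FTA preferential rate, but origin Farar is not Serara; base rate stands.
Additional duty on 7618.62 from Farar: +20.4%. Applied ad valorem rate: 6% + 20.4% = 26.4%.
Duty = $308,266.70 × 26.4% = $81,382.41.
Line 4 (2510.88, Tyrador, 1,500 kg, $303,975.00):
Base rate for 2510.88 is 31%.
Duty = $303,975.00 × 31% = $94,232.25.
Total = $36,412.30 + $36,096.31 + $81,382.41 + $94,232.25 = $248,123.27.

$248,123.27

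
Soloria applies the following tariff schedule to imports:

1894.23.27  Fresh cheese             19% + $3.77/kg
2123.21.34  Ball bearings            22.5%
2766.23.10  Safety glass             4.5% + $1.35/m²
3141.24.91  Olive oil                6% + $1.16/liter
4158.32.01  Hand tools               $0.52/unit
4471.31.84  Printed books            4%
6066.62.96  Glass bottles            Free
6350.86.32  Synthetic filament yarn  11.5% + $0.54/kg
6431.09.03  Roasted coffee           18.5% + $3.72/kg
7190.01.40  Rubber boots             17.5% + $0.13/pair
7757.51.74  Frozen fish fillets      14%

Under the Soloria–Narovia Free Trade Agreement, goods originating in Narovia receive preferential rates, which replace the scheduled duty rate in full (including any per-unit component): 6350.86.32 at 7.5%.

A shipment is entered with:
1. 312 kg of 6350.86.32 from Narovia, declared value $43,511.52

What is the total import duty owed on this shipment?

$3,263.36

Line 1 (6350.86.32, Narovia, 312 kg, $43,511.52):
Base rate for 6350.86.32 is 11.5% + $0.54/kg.
Origin Narovia qualifies under the Soloria–Narovia agreement and 6350.86.32 is covered: preferential rate 7.5% applies instead.
Duty = $43,511.52 × 7.5% = $3,263.36.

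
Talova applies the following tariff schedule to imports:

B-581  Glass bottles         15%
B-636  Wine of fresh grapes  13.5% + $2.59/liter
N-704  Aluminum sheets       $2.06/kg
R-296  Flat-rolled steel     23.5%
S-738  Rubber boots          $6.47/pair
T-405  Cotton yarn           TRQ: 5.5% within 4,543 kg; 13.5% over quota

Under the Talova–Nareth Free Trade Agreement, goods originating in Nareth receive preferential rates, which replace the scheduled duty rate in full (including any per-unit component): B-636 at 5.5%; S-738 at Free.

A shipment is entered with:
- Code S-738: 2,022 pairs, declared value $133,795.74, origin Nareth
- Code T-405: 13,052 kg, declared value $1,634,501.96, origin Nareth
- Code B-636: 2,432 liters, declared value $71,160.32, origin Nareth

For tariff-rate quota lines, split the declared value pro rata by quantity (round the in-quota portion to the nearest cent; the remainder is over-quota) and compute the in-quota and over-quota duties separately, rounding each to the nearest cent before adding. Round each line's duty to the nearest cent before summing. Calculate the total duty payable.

$179,057.99

Line 1 (S-738, Nareth, 2,022 pairs, $133,795.74):
Base rate for S-738 is $6.47/pair.
Origin Nareth qualifies under the Talova–Nareth agreement and S-738 is covered: preferential rate Free applies instead.
Duty = $133,795.74 × 0% = $0.00.
Line 2 (T-405, Nareth, 13,052 kg, $1,634,501.96):
Code T-405 is under a tariff-rate quota (threshold 4,543 kg). In-quota: 4,543 kg at 5.5%; over-quota: 8,509 kg at 13.5%.
Pro-rata value split: in-quota = $1,634,501.96 × 4,543/13,052 = $568,919.89; over-quota = $1,634,501.96 − $568,919.89 = $1,065,582.07.
In-quota duty = $568,919.89 × 5.5% = $31,290.59. Over-quota duty = $1,065,582.07 × 13.5% = $143,853.58.
Line duty = $31,290.59 + $143,853.58 = $175,144.17.
Line 3 (B-636, Nareth, 2,432 liters, $71,160.32):
Base rate for B-636 is 13.5% + $2.59/liter.
Origin Nareth qualifies under the Talova–Nareth agreement and B-636 is covered: preferential rate 5.5% applies instead.
Duty = $71,160.32 × 5.5% = $3,913.82.
Total = $0.00 + $175,144.17 + $3,913.82 = $179,057.99.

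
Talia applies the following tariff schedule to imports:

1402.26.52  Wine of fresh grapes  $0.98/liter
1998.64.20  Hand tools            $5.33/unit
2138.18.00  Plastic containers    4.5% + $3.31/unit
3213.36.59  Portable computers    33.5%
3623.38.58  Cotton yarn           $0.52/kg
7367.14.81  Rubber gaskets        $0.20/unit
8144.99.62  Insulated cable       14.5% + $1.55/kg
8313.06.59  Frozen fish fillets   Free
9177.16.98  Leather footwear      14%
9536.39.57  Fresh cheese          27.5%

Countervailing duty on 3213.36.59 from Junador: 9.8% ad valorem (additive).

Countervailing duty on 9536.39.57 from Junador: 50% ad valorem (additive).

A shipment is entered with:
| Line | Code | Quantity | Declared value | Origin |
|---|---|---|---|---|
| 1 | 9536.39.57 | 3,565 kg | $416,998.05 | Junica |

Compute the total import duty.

Line 1 (9536.39.57, Junica, 3,565 kg, $416,998.05):
Base rate for 9536.39.57 is 27.5%.
The additional-duty order on 9536.39.57 targets Junador, not Junica; it does not apply.
Duty = $416,998.05 × 27.5% = $114,674.46.

$114,674.46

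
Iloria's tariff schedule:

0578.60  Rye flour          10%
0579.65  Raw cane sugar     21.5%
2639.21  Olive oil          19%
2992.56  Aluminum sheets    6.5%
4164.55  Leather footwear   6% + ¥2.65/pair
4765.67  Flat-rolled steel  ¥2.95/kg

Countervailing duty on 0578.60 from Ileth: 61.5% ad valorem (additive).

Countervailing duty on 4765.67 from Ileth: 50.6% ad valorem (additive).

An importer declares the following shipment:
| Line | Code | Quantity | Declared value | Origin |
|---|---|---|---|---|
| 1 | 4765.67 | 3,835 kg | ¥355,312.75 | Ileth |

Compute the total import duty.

Line 1 (4765.67, Ileth, 3,835 kg, ¥355,312.75):
Base rate for 4765.67 is ¥2.95/kg.
Additional duty on 4765.67 from Ileth: +50.6% ad valorem. Applied ad valorem rate = 50.6%.
Duty = ¥355,312.75 × 50.6% + 3,835 × ¥2.95 = ¥191,101.50.

¥191,101.50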